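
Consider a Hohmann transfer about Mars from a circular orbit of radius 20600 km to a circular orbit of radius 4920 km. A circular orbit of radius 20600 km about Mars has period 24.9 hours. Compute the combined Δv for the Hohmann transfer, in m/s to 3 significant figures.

Δv = 1350 m/s

From Kepler's third law T² = 4π²r³/μ at r = 20600 km, T = 24.9 hours = 24.9 × 3600 s = 89640 s: μ = 4π²r³/T² = 42949.5 km³/s².
Transfer-ellipse semi-major axis a_t = (r₁ + r₂)/2 = (20600 + 4920)/2 = 12760 km.
Circular speed at r₁: v₁ = √(μ/r₁) = √(42949.5/20600) = 1.4439 km/s.
Transfer-orbit speed at r₁ (vis-viva): v_a = √[μ(2/r₁ − 1/a_t)] = 0.89661 km/s.
First burn Δv₁ = |v_a − v₁| = 0.5473 km/s.
At r₂, v₂ = √(μ/r₂) = 2.9546 km/s.
Transfer-orbit speed at r₂: v_p = √[μ(2/r₂ − 1/a_t)] = 3.7541 km/s.
Second burn Δv₂ = |v₂ − v_p| = 0.7995 km/s.
Total Δv = Δv₁ + Δv₂ = 1.347 km/s.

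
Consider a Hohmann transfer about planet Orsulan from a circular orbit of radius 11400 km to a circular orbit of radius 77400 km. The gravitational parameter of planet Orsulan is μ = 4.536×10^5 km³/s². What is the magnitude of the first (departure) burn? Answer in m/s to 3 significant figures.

Δv₁ = 2020 m/s

Transfer-ellipse semi-major axis a_t = (r₁ + r₂)/2 = (11400 + 77400)/2 = 44400 km.
On the circular orbit at r = 11400 km, v_c = √(μ/r) = 6.30789 km/s.
Vis-viva on the transfer ellipse at r = 11400 km gives v_t = √[μ(2/r − 1/a_t)] = 8.32843 km/s.
Δv₁ = |v_t − v_c| = |8.32843 − 6.30789| = 2.021 km/s.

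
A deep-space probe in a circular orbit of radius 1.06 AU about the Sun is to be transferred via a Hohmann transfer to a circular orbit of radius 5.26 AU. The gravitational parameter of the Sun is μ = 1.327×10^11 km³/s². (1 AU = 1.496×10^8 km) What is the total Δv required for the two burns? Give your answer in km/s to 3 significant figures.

Δv = 13.9 km/s

In km: r₁ = 1.06 × 1.496×10^8 = 1.58576×10^8 km; r₂ = 5.26 × 1.496×10^8 = 7.86896×10^8 km.
Transfer-ellipse semi-major axis a_t = (r₁ + r₂)/2 = (1.58576×10^8 + 7.86896×10^8)/2 = 4.72736×10^8 km.
Circular speed at r₁: v₁ = √(μ/r₁) = √(1.327×10^11/1.58576×10^8) = 28.928 km/s.
Transfer-orbit speed at r₁ (v² = μ(2/r − 1/a)): v_p = √[μ(2/r₁ − 1/a_t)] = 37.322 km/s.
First burn Δv₁ = |v_p − v₁| = 8.394 km/s.
At r₂, v₂ = √(μ/r₂) = 12.986 km/s.
Transfer-orbit speed at r₂: v_a = √[μ(2/r₂ − 1/a_t)] = 7.5212 km/s.
Second burn Δv₂ = |v₂ − v_a| = 5.465 km/s.
Δv = Δv₁ + Δv₂ = 8.394 + 5.465 = 13.86 km/s.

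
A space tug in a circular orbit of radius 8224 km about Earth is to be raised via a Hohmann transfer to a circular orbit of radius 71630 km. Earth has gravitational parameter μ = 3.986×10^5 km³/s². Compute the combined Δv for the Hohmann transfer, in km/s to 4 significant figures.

Δv = 3.651 km/s

Transfer-ellipse semi-major axis a_t = (r₁ + r₂)/2 = (8224 + 71630)/2 = 39927 km.
Circular speed at r₁: v₁ = √(μ/r₁) = √(3.986×10^5/8224) = 6.962 km/s.
Transfer-orbit speed at r₁ (vis-viva equation): v_p = √[μ(2/r₁ − 1/a_t)] = 9.325 km/s.
First burn Δv₁ = |v_p − v₁| = 2.363 km/s.
At r₂, v₂ = √(μ/r₂) = 2.359 km/s.
Transfer-orbit speed at r₂: v_a = √[μ(2/r₂ − 1/a_t)] = 1.071 km/s.
Second burn Δv₂ = |v₂ − v_a| = 1.288 km/s.
Total Δv = Δv₁ + Δv₂ = 3.651 km/s.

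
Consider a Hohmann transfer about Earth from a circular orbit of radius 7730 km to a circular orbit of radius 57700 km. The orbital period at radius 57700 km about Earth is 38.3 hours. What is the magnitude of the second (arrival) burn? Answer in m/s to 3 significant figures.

From Kepler's third law T² = 4π²r³/μ at r = 57700 km, T = 38.3 hours = 38.3 × 3600 s = 1.3788×10^5 s: μ = 4π²r³/T² = 3.98919×10^5 km³/s².
Transfer-ellipse semi-major axis a_t = (r₁ + r₂)/2 = (7730 + 57700)/2 = 32715 km.
On the circular orbit at r = 57700 km, v_c = √(μ/r) = 2.629 km/s.
Transfer-orbit speed at the same r (vis-viva, a = a_t): v_t = √[μ(2/r − 1/a_t)] = 1.278 km/s.
Δv₂ = |v_t − v_c| = |1.278 − 2.629| = 1.351 km/s.

Δv₂ = 1350 m/s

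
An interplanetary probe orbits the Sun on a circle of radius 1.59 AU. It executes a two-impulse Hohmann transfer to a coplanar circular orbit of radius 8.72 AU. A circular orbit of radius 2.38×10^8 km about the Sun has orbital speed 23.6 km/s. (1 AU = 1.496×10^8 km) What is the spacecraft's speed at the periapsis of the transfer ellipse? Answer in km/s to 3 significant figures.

From the circular-orbit relation v² = μ/r at r = 2.38×10^8 km: μ = v²r = (23.6)² × 2.38×10^8 = 1.32556×10^11 km³/s².
In km: r₁ = 1.59 × 1.496×10^8 = 2.37864×10^8 km; r₂ = 8.72 × 1.496×10^8 = 1.304512×10^9 km.
Transfer-ellipse semi-major axis a_t = (r₁ + r₂)/2 = (2.37864×10^8 + 1.304512×10^9)/2 = 7.71188×10^8 km.
The periapsis of the transfer ellipse is at r = 2.37864×10^8 km.
Applying v² = μ(2/r − 1/a_t): v = 30.70 km/s.

v = 30.7 km/s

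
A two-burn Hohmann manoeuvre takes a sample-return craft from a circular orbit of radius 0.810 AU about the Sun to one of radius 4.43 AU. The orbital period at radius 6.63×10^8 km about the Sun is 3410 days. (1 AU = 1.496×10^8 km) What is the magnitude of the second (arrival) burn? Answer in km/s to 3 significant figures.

From Kepler's third law T² = 4π²r³/μ at r = 6.63×10^8 km, T = 3410 days = 3410 × 86400 s = 2.94624×10^8 s: μ = 4π²r³/T² = 1.32545×10^11 km³/s².
In km: r₁ = 0.810 × 1.496×10^8 = 1.21176×10^8 km; r₂ = 4.43 × 1.496×10^8 = 6.62728×10^8 km.
The Hohmann ellipse has a_t = (r₁ + r₂)/2 = 3.91952×10^8 km.
On the circular orbit at r = 6.62728×10^8 km, v_c = √(μ/r) = 14.142 km/s.
Vis-viva on the transfer ellipse at r = 6.62728×10^8 km gives v_t = √[μ(2/r − 1/a_t)] = 7.8633 km/s.
Δv₂ = |v_t − v_c| = |7.8633 − 14.142| = 6.279 km/s.

Δv₂ = 6.28 km/s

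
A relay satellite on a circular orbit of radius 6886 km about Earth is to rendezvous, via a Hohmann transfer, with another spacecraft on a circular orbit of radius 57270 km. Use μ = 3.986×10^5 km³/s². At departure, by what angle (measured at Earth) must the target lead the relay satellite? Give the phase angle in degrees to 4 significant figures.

Transfer-ellipse semi-major axis a_t = (r₁ + r₂)/2 = (6886 + 57270)/2 = 32078 km.
Transfer time t = π√(a_t³/μ) = 28590 s.
Target angular speed ω₂ = √(μ/r₂³) = 4.607×10^-5 rad/s.
Angle swept by the target during transfer: ω₂·t = 1.317 rad = 75.46°.
Arrival is 180° from departure on the ellipse, so φ = 180° − 75.46° = 104.5°.

φ = 104.5°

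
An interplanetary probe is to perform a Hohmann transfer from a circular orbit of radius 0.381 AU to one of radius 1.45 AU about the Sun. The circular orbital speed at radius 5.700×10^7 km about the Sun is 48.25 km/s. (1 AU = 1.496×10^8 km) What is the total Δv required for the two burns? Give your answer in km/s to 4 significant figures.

Δv = 21.25 km/s

From the circular-orbit relation v² = μ/r at r = 5.700×10^7 km: μ = v²r = (48.25)² × 5.700×10^7 = 1.32700×10^11 km³/s².
In km: r₁ = 0.381 × 1.496×10^8 = 5.69976×10^7 km; r₂ = 1.45 × 1.496×10^8 = 2.1692×10^8 km.
The Hohmann ellipse has a_t = (r₁ + r₂)/2 = 1.369588×10^8 km.
Circular speed at r₁: v₁ = √(μ/r₁) = √(1.32700×10^11/5.69976×10^7) = 48.25 km/s.
On the transfer ellipse at r₁, vis-viva gives v_p = √[μ(2/r₁ − 1/a_t)] = 60.72 km/s.
First burn Δv₁ = |v_p − v₁| = 12.47 km/s.
Circular speed at r₂: v₂ = √(μ/r₂) = 24.7335 km/s.
Transfer-orbit speed at r₂: v_a = √[μ(2/r₂ − 1/a_t)] = 15.9558 km/s.
Second burn Δv₂ = |v₂ − v_a| = 8.778 km/s.
Total Δv = Δv₁ + Δv₂ = 21.25 km/s.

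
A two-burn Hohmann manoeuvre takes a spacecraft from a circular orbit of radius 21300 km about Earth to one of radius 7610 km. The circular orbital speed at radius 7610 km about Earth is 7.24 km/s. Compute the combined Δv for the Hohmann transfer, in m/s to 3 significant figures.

Δv = 2740 m/s

From the circular-orbit relation v² = μ/r at r = 7610 km: μ = v²r = (7.24)² × 7610 = 3.98898×10^5 km³/s².
Semi-major axis of the transfer orbit: a_t = (21300 + 7610)/2 = 14455 km.
Circular speed at r₁: v₁ = √(μ/r₁) = √(3.98898×10^5/21300) = 4.32754 km/s.
Transfer-orbit speed at r₁ (v² = μ(2/r − 1/a)): v_a = √[μ(2/r₁ − 1/a_t)] = 3.13996 km/s.
First burn Δv₁ = |v_a − v₁| = 1.1876 km/s.
Circular speed at r₂: v₂ = √(μ/r₂) = 7.2400 km/s.
Transfer-orbit speed at r₂: v_p = √[μ(2/r₂ − 1/a_t)] = 8.7886 km/s.
Second burn Δv₂ = |v₂ − v_p| = 1.5486 km/s.
Total Δv = Δv₁ + Δv₂ = 2.736 km/s.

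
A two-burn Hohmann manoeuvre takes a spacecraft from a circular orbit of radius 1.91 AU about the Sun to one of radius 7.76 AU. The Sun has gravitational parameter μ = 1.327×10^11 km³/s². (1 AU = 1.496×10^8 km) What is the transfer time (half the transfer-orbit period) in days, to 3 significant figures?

t = 1940 days

In km: r₁ = 1.91 × 1.496×10^8 = 2.85736×10^8 km; r₂ = 7.76 × 1.496×10^8 = 1.160896×10^9 km.
The Hohmann ellipse has a_t = (r₁ + r₂)/2 = 7.23316×10^8 km.
By Kepler's third law the transfer-orbit period is T = 2π√(a_t³/μ), so t = T/2 = 1.678×10^8 s.
Converting: 1.678×10^8 s ÷ 86400 s/day = 1940 days.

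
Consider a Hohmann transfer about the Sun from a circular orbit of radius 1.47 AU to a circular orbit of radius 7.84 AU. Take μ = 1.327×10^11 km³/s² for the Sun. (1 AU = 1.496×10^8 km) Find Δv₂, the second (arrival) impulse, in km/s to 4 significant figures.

Δv₂ = 4.659 km/s

In km: r₁ = 1.47 × 1.496×10^8 = 2.19912×10^8 km; r₂ = 7.84 × 1.496×10^8 = 1.172864×10^9 km.
Transfer-ellipse semi-major axis a_t = (r₁ + r₂)/2 = (2.19912×10^8 + 1.172864×10^9)/2 = 6.96388×10^8 km.
Circular speed at r = 1.172864×10^9 km: v_c = √(μ/r) = 10.6368 km/s.
Vis-viva on the transfer ellipse at r = 1.172864×10^9 km gives v_t = √[μ(2/r − 1/a_t)] = 5.97737 km/s.
Δv₂ = |v_t − v_c| = |5.97737 − 10.6368| = 4.659 km/s.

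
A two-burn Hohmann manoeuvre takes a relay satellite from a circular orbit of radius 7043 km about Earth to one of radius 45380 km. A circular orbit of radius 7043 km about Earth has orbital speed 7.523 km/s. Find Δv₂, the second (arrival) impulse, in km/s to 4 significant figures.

From the circular-orbit relation v² = μ/r at r = 7043 km: μ = v²r = (7.523)² × 7043 = 3.98602×10^5 km³/s².
The Hohmann ellipse has a_t = (r₁ + r₂)/2 = 26211.5 km.
Circular speed at r = 45380 km: v_c = √(μ/r) = 2.9637 km/s.
Vis-viva on the transfer ellipse at r = 45380 km gives v_t = √[μ(2/r − 1/a_t)] = 1.5363 km/s.
Δv₂ = |v_t − v_c| = |1.5363 − 2.9637| = 1.427 km/s.

Δv₂ = 1.427 km/s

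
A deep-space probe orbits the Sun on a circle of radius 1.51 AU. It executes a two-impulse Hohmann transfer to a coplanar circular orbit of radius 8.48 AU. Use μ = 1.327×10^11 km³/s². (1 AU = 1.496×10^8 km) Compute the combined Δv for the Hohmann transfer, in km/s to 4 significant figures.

Δv = 11.95 km/s

In km: r₁ = 1.51 × 1.496×10^8 = 2.25896×10^8 km; r₂ = 8.48 × 1.496×10^8 = 1.268608×10^9 km.
The Hohmann ellipse has a_t = (r₁ + r₂)/2 = 7.47252×10^8 km.
Circular speed at r₁: v₁ = √(μ/r₁) = √(1.327×10^11/2.25896×10^8) = 24.237 km/s.
On the transfer ellipse at r₁, v² = μ(2/r − 1/a) gives v_p = √[μ(2/r₁ − 1/a_t)] = 31.580 km/s.
First burn Δv₁ = |v_p − v₁| = 7.343 km/s.
At r₂, v₂ = √(μ/r₂) = 10.2276 km/s.
Transfer-orbit speed at r₂: v_a = √[μ(2/r₂ − 1/a_t)] = 5.62332 km/s.
Second burn Δv₂ = |v₂ − v_a| = 4.604 km/s.
Δv = Δv₁ + Δv₂ = 7.343 + 4.604 = 11.95 km/s.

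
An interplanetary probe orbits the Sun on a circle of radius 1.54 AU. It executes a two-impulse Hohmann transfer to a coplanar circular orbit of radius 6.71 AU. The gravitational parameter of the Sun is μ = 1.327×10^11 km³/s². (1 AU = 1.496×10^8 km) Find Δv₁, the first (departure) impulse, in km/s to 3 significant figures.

In km: r₁ = 1.54 × 1.496×10^8 = 2.30384×10^8 km; r₂ = 6.71 × 1.496×10^8 = 1.003816×10^9 km.
The Hohmann ellipse has a_t = (r₁ + r₂)/2 = 6.171×10^8 km.
Circular speed at r = 2.30384×10^8 km: v_c = √(μ/r) = 24.00 km/s.
Vis-viva on the transfer ellipse at r = 2.30384×10^8 km gives v_t = √[μ(2/r − 1/a_t)] = 30.61 km/s.
Δv₁ = |v_t − v_c| = |30.61 − 24.00| = 6.610 km/s.

Δv₁ = 6.61 km/s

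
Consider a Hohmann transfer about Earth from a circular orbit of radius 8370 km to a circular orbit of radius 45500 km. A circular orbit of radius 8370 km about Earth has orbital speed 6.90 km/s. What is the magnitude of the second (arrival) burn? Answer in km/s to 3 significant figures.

Δv₂ = 1.31 km/s

From the circular-orbit relation v² = μ/r at r = 8370 km: μ = v²r = (6.90)² × 8370 = 3.98496×10^5 km³/s².
The Hohmann ellipse has a_t = (r₁ + r₂)/2 = 26935 km.
On the circular orbit at r = 45500 km, v_c = √(μ/r) = 2.9594 km/s.
Vis-viva on the transfer ellipse at r = 45500 km gives v_t = √[μ(2/r − 1/a_t)] = 1.6497 km/s.
Δv₂ = |v_t − v_c| = |1.6497 − 2.9594| = 1.310 km/s.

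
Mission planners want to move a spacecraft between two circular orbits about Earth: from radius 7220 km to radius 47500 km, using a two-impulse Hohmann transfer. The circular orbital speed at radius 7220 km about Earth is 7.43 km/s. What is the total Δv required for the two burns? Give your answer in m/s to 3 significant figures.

From the circular-orbit relation v² = μ/r at r = 7220 km: μ = v²r = (7.43)² × 7220 = 3.98579×10^5 km³/s².
Semi-major axis of the transfer orbit: a_t = (7220 + 47500)/2 = 27360 km.
Circular speed at r₁: v₁ = √(μ/r₁) = √(3.98579×10^5/7220) = 7.430 km/s.
On the transfer ellipse at r₁, v² = μ(2/r − 1/a) gives v_p = √[μ(2/r₁ − 1/a_t)] = 9.790 km/s.
First burn Δv₁ = |v_p − v₁| = 2.360 km/s.
At r₂, v₂ = √(μ/r₂) = 2.897 km/s.
Transfer-orbit speed at r₂: v_a = √[μ(2/r₂ − 1/a_t)] = 1.488 km/s.
Second burn Δv₂ = |v₂ − v_a| = 1.409 km/s.
Total Δv = Δv₁ + Δv₂ = 3.769 km/s.

Δv = 3770 m/s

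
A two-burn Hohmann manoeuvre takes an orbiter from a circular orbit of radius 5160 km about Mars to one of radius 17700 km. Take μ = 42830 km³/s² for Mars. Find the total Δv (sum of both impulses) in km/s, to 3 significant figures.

Δv = 1.21 km/s

Transfer-ellipse semi-major axis a_t = (r₁ + r₂)/2 = (5160 + 17700)/2 = 11430 km.
Circular speed at r₁: v₁ = √(μ/r₁) = √(42830/5160) = 2.8810 km/s.
On the transfer ellipse at r₁, vis-viva gives v_p = √[μ(2/r₁ − 1/a_t)] = 3.5852 km/s.
First burn Δv₁ = |v_p − v₁| = 0.7042 km/s.
Circular speed at r₂: v₂ = √(μ/r₂) = 1.5556 km/s.
Transfer-orbit speed at r₂: v_a = √[μ(2/r₂ − 1/a_t)] = 1.0452 km/s.
Second burn Δv₂ = |v₂ − v_a| = 0.5104 km/s.
Total Δv = Δv₁ + Δv₂ = 1.215 km/s.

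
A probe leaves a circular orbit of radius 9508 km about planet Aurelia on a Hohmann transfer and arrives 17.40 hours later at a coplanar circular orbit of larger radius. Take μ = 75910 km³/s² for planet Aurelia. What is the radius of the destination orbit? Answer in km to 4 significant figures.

r₂ = 52760 km

Transfer time t = 17.40 hours = 62640 s, and t = π√(a_t³/μ).
So a_t = (μ t²/π²)^(1/3) = (75910 × (62640)² / π²)^(1/3) = 31134 km.
Since a_t = (r₁ + r₂)/2, r₂ = 2a_t − r₁ = 2×31134 − 9508 = 52760 km.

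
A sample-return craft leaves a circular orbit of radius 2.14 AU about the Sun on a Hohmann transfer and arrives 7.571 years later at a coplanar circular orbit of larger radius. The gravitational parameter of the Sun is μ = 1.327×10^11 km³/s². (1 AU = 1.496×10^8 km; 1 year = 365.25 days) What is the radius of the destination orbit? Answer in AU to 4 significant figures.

r₂ = 10.10 AU

In km: r₁ = 2.14 × 1.496×10^8 = 3.20144×10^8 km.
Transfer time t = 7.571 years × 365.25 × 86400 s = 2.389225896×10^8 s, and t = π√(a_t³/μ).
So a_t = (μ t²/π²)^(1/3) = (1.327×10^11 × (2.389225896×10^8)² / π²)^(1/3) = 9.1558×10^8 km.
Since a_t = (r₁ + r₂)/2, r₂ = 2a_t − r₁ = 2×9.1558×10^8 − 3.20144×10^8 = 1.511016×10^9 km.
In AU: r₂ = 1.511016×10^9 / 1.496×10^8 = 10.10 AU.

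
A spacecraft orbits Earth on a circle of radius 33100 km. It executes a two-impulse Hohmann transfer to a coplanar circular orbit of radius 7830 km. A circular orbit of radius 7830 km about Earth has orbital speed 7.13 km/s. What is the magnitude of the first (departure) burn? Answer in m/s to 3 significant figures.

From the circular-orbit relation v² = μ/r at r = 7830 km: μ = v²r = (7.13)² × 7830 = 3.98053×10^5 km³/s².
The Hohmann ellipse has a_t = (r₁ + r₂)/2 = 20465 km.
Circular speed at r = 33100 km: v_c = √(μ/r) = 3.468 km/s.
Transfer-orbit speed at the same r (vis-viva, a = a_t): v_t = √[μ(2/r − 1/a_t)] = 2.145 km/s.
Δv₁ = |v_t − v_c| = |2.145 − 3.468| = 1.323 km/s.

Δv₁ = 1320 m/s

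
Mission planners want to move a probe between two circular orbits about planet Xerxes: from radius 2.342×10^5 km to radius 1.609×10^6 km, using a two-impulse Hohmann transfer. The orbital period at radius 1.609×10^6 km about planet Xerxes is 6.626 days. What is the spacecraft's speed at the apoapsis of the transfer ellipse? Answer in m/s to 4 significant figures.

v = 8902 m/s

From Kepler's third law T² = 4π²r³/μ at r = 1.609×10^6 km, T = 6.626 days = 6.626 × 86400 s = 5.724864×10^5 s: μ = 4π²r³/T² = 5.01762×10^8 km³/s².
Transfer-ellipse semi-major axis a_t = (r₁ + r₂)/2 = (2.342×10^5 + 1.609×10^6)/2 = 9.216×10^5 km.
At apoapsis, r = 1.609×10^6 km.
Applying v² = μ(2/r − 1/a_t): v = 8.902 km/s.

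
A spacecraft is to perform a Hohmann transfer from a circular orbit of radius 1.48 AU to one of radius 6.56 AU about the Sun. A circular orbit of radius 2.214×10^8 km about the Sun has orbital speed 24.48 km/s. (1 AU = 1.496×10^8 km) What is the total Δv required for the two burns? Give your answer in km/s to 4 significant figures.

From the circular-orbit relation v² = μ/r at r = 2.214×10^8 km: μ = v²r = (24.48)² × 2.214×10^8 = 1.32678×10^11 km³/s².
In km: r₁ = 1.48 × 1.496×10^8 = 2.21408×10^8 km; r₂ = 6.56 × 1.496×10^8 = 9.81376×10^8 km.
Semi-major axis of the transfer orbit: a_t = (2.21408×10^8 + 9.81376×10^8)/2 = 6.01392×10^8 km.
Circular speed at r₁: v₁ = √(μ/r₁) = √(1.32678×10^11/2.21408×10^8) = 24.480 km/s.
Transfer-orbit speed at r₁ (vis-viva equation): v_p = √[μ(2/r₁ − 1/a_t)] = 31.271 km/s.
First burn Δv₁ = |v_p − v₁| = 6.791 km/s.
At r₂, v₂ = √(μ/r₂) = 11.627 km/s.
Transfer-orbit speed at r₂: v_a = √[μ(2/r₂ − 1/a_t)] = 7.0551 km/s.
Second burn Δv₂ = |v₂ − v_a| = 4.572 km/s.
Δv = Δv₁ + Δv₂ = 6.791 + 4.572 = 11.36 km/s.

Δv = 11.36 km/s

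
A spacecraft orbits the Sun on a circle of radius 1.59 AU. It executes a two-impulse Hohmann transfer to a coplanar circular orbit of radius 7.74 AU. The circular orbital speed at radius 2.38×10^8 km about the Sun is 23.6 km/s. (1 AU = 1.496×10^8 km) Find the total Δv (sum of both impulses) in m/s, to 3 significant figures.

From the circular-orbit relation v² = μ/r at r = 2.38×10^8 km: μ = v²r = (23.6)² × 2.38×10^8 = 1.32556×10^11 km³/s².
In km: r₁ = 1.59 × 1.496×10^8 = 2.37864×10^8 km; r₂ = 7.74 × 1.496×10^8 = 1.157904×10^9 km.
Transfer-ellipse semi-major axis a_t = (r₁ + r₂)/2 = (2.37864×10^8 + 1.157904×10^9)/2 = 6.97884×10^8 km.
At r₁ the circular-orbit speed is v₁ = √(μ/r₁) = 23.607 km/s.
Transfer-orbit speed at r₁ (v² = μ(2/r − 1/a)): v_p = √[μ(2/r₁ − 1/a_t)] = 30.408 km/s.
First burn Δv₁ = |v_p − v₁| = 6.801 km/s.
Circular speed at r₂: v₂ = √(μ/r₂) = 10.70 km/s.
Transfer-orbit speed at r₂: v_a = √[μ(2/r₂ − 1/a_t)] = 6.247 km/s.
Second burn Δv₂ = |v₂ − v_a| = 4.453 km/s.
Δv = Δv₁ + Δv₂ = 6.801 + 4.453 = 11.25 km/s.

Δv = 11300 m/s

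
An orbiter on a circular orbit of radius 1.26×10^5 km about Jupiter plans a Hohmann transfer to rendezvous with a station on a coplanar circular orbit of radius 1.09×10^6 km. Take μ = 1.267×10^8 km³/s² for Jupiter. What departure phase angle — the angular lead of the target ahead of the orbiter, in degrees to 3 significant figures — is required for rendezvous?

φ = 105°

Transfer-ellipse semi-major axis a_t = (r₁ + r₂)/2 = (1.260×10^5 + 1.090×10^6)/2 = 6.080×10^5 km.
The half-period of the transfer ellipse is t = π√(a_t³/μ) = 1.3232×10^5 s.
Target angular speed ω₂ = √(μ/r₂³) = 9.8912×10^-6 rad/s.
Angle swept by the target during transfer: ω₂·t = 1.3088 rad = 74.99°.
Arrival is 180° from departure on the ellipse, so φ = 180° − 74.99° = 105°.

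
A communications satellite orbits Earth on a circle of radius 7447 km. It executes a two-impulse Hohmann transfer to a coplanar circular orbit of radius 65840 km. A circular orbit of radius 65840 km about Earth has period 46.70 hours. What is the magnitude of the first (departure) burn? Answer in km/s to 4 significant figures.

From Kepler's third law T² = 4π²r³/μ at r = 65840 km, T = 46.70 hours = 46.70 × 3600 s = 1.6812×10^5 s: μ = 4π²r³/T² = 3.98649×10^5 km³/s².
Semi-major axis of the transfer orbit: a_t = (7447 + 65840)/2 = 36643.5 km.
On the circular orbit at r = 7447 km, v_c = √(μ/r) = 7.3165 km/s.
Vis-viva on the transfer ellipse at r = 7447 km gives v_t = √[μ(2/r − 1/a_t)] = 9.8073 km/s.
Δv₁ = |v_t − v_c| = |9.8073 − 7.3165| = 2.491 km/s.

Δv₁ = 2.491 km/s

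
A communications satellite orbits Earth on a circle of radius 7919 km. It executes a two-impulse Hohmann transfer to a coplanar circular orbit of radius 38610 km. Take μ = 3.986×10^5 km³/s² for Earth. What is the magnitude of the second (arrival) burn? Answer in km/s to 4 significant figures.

Δv₂ = 1.338 km/s

The Hohmann ellipse has a_t = (r₁ + r₂)/2 = 23264.5 km.
On the circular orbit at r = 38610 km, v_c = √(μ/r) = 3.213 km/s.
Vis-viva on the transfer ellipse at r = 38610 km gives v_t = √[μ(2/r − 1/a_t)] = 1.875 km/s.
Δv₂ = |v_t − v_c| = |1.875 − 3.213| = 1.338 km/s.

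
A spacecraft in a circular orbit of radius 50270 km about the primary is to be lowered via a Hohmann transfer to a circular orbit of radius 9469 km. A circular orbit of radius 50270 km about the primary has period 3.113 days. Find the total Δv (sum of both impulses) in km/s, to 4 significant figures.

From Kepler's third law T² = 4π²r³/μ at r = 50270 km, T = 3.113 days = 3.113 × 86400 s = 2.689632×10^5 s: μ = 4π²r³/T² = 69326.7 km³/s².
Transfer-ellipse semi-major axis a_t = (r₁ + r₂)/2 = (50270 + 9469)/2 = 29869.5 km.
Circular speed at r₁: v₁ = √(μ/r₁) = √(69326.7/50270) = 1.174346 km/s.
Transfer-orbit speed at r₁ (vis-viva equation): v_a = √[μ(2/r₁ − 1/a_t)] = 0.6612017 km/s.
First burn Δv₁ = |v_a − v₁| = 0.51314 km/s.
At r₂, v₂ = √(μ/r₂) = 2.70582 km/s.
Transfer-orbit speed at r₂: v_p = √[μ(2/r₂ − 1/a_t)] = 3.51026 km/s.
Second burn Δv₂ = |v₂ − v_p| = 0.80444 km/s.
Total Δv = Δv₁ + Δv₂ = 1.318 km/s.

Δv = 1.318 km/s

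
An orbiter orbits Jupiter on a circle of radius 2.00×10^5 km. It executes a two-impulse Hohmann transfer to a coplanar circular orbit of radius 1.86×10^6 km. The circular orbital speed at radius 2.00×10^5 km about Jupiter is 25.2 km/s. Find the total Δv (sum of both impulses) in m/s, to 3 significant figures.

From the circular-orbit relation v² = μ/r at r = 2.00×10^5 km: μ = v²r = (25.2)² × 2.00×10^5 = 1.27008×10^8 km³/s².
Transfer-ellipse semi-major axis a_t = (r₁ + r₂)/2 = (2.000×10^5 + 1.860×10^6)/2 = 1.030×10^6 km.
At r₁ the circular-orbit speed is v₁ = √(μ/r₁) = 25.200 km/s.
On the transfer ellipse at r₁, v² = μ(2/r − 1/a) gives v_p = √[μ(2/r₁ − 1/a_t)] = 33.864 km/s.
First burn Δv₁ = |v_p − v₁| = 8.664 km/s.
At r₂, v₂ = √(μ/r₂) = 8.263 km/s.
Transfer-orbit speed at r₂: v_a = √[μ(2/r₂ − 1/a_t)] = 3.641 km/s.
Second burn Δv₂ = |v₂ − v_a| = 4.622 km/s.
Total Δv = Δv₁ + Δv₂ = 13.29 km/s.

Δv = 13300 m/s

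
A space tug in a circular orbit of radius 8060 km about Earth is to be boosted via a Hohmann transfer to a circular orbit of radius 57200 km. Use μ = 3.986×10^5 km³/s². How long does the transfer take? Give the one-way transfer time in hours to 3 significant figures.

Semi-major axis of the transfer orbit: a_t = (8060 + 57200)/2 = 32630 km.
By Kepler's third law the transfer-orbit period is T = 2π√(a_t³/μ), so t = T/2 = 29330 s.
Converting: 29330 s ÷ 3600 s/hour = 8.15 hours.

t = 8.15 hours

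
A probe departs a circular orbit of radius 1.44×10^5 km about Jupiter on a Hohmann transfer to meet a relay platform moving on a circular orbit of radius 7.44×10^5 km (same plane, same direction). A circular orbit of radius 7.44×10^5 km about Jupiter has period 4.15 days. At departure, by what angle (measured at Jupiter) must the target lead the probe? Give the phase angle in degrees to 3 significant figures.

φ = 97.0°

From Kepler's third law T² = 4π²r³/μ at r = 7.44×10^5 km, T = 4.15 days = 4.15 × 86400 s = 3.5856×10^5 s: μ = 4π²r³/T² = 1.26460×10^8 km³/s².
Semi-major axis of the transfer orbit: a_t = (1.440×10^5 + 7.440×10^5)/2 = 4.440×10^5 km.
The half-period of the transfer ellipse is t = π√(a_t³/μ) = 82651 s.
Target angular speed ω₂ = √(μ/r₂³) = 1.7523×10^-5 rad/s.
Angle swept by the target during transfer: ω₂·t = 1.4483 rad = 82.98°.
Arrival is 180° from departure on the ellipse, so φ = 180° − 82.98° = 97.0°.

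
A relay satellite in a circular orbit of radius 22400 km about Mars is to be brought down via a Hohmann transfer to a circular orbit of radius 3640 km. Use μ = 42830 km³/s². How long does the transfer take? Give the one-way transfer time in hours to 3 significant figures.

Transfer-ellipse semi-major axis a_t = (r₁ + r₂)/2 = (22400 + 3640)/2 = 13020 km.
By Kepler's third law the transfer-orbit period is T = 2π√(a_t³/μ), so t = T/2 = 22550 s.
Converting: 22550 s ÷ 3600 s/hour = 6.26 hours.

t = 6.26 hours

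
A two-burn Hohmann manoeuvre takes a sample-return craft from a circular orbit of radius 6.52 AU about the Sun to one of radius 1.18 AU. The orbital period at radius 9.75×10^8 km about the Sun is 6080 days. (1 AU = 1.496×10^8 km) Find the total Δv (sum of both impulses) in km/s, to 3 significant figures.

Δv = 13.5 km/s

From Kepler's third law T² = 4π²r³/μ at r = 9.75×10^8 km, T = 6080 days = 6080 × 86400 s = 5.25312×10^8 s: μ = 4π²r³/T² = 1.32599×10^11 km³/s².
In km: r₁ = 6.52 × 1.496×10^8 = 9.75392×10^8 km; r₂ = 1.18 × 1.496×10^8 = 1.76528×10^8 km.
Transfer-ellipse semi-major axis a_t = (r₁ + r₂)/2 = (9.75392×10^8 + 1.76528×10^8)/2 = 5.7596×10^8 km.
At r₁ the circular-orbit speed is v₁ = √(μ/r₁) = 11.66 km/s.
Transfer-orbit speed at r₁ (vis-viva equation): v_a = √[μ(2/r₁ − 1/a_t)] = 6.455 km/s.
First burn Δv₁ = |v_a − v₁| = 5.205 km/s.
Circular speed at r₂: v₂ = √(μ/r₂) = 27.407 km/s.
Transfer-orbit speed at r₂: v_p = √[μ(2/r₂ − 1/a_t)] = 35.666 km/s.
Second burn Δv₂ = |v₂ − v_p| = 8.259 km/s.
Δv = Δv₁ + Δv₂ = 5.205 + 8.259 = 13.46 km/s.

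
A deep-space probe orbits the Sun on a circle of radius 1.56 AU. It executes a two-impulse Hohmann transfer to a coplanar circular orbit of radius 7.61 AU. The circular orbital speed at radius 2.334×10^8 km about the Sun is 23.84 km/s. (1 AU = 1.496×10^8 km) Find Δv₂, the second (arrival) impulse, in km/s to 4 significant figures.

From the circular-orbit relation v² = μ/r at r = 2.334×10^8 km: μ = v²r = (23.84)² × 2.334×10^8 = 1.32652×10^11 km³/s².
In km: r₁ = 1.56 × 1.496×10^8 = 2.33376×10^8 km; r₂ = 7.61 × 1.496×10^8 = 1.138456×10^9 km.
Semi-major axis of the transfer orbit: a_t = (2.33376×10^8 + 1.138456×10^9)/2 = 6.85916×10^8 km.
Circular speed at r = 1.138456×10^9 km: v_c = √(μ/r) = 10.794 km/s.
Transfer-orbit speed at the same r (vis-viva, a = a_t): v_t = √[μ(2/r − 1/a_t)] = 6.2964 km/s.
Δv₂ = |v_t − v_c| = |6.2964 − 10.794| = 4.498 km/s.

Δv₂ = 4.498 km/s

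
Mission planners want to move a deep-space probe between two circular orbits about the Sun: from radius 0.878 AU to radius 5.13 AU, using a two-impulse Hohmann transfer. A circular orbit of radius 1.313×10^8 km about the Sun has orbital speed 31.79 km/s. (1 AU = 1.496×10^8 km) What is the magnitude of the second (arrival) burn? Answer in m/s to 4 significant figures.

From the circular-orbit relation v² = μ/r at r = 1.313×10^8 km: μ = v²r = (31.79)² × 1.313×10^8 = 1.32692×10^11 km³/s².
In km: r₁ = 0.878 × 1.496×10^8 = 1.313488×10^8 km; r₂ = 5.13 × 1.496×10^8 = 7.67448×10^8 km.
Transfer-ellipse semi-major axis a_t = (r₁ + r₂)/2 = (1.313488×10^8 + 7.67448×10^8)/2 = 4.493984×10^8 km.
Circular speed at r = 7.67448×10^8 km: v_c = √(μ/r) = 13.149 km/s.
Vis-viva on the transfer ellipse at r = 7.67448×10^8 km gives v_t = √[μ(2/r − 1/a_t)] = 7.1088 km/s.
Δv₂ = |v_t − v_c| = |7.1088 − 13.149| = 6.040 km/s.

Δv₂ = 6040 m/s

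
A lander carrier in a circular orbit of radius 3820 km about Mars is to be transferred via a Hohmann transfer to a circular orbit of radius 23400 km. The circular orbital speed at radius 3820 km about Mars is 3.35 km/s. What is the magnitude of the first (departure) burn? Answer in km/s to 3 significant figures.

Δv₁ = 1.04 km/s

From the circular-orbit relation v² = μ/r at r = 3820 km: μ = v²r = (3.35)² × 3820 = 42869.9 km³/s².
The Hohmann ellipse has a_t = (r₁ + r₂)/2 = 13610 km.
Circular speed at r = 3820 km: v_c = √(μ/r) = 3.350 km/s.
Vis-viva on the transfer ellipse at r = 3820 km gives v_t = √[μ(2/r − 1/a_t)] = 4.393 km/s.
Δv₁ = |v_t − v_c| = |4.393 − 3.350| = 1.043 km/s.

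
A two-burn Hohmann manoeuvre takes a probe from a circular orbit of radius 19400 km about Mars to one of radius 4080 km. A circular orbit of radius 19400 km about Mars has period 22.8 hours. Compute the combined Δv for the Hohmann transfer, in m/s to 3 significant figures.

From Kepler's third law T² = 4π²r³/μ at r = 19400 km, T = 22.8 hours = 22.8 × 3600 s = 82080 s: μ = 4π²r³/T² = 42784.9 km³/s².
The Hohmann ellipse has a_t = (r₁ + r₂)/2 = 11740 km.
At r₁ the circular-orbit speed is v₁ = √(μ/r₁) = 1.4851 km/s.
On the transfer ellipse at r₁, v² = μ(2/r − 1/a) gives v_a = √[μ(2/r₁ − 1/a_t)] = 0.87547 km/s.
First burn Δv₁ = |v_a − v₁| = 0.6096 km/s.
At r₂, v₂ = √(μ/r₂) = 3.2383 km/s.
Transfer-orbit speed at r₂: v_p = √[μ(2/r₂ − 1/a_t)] = 4.1628 km/s.
Second burn Δv₂ = |v₂ − v_p| = 0.9245 km/s.
Δv = Δv₁ + Δv₂ = 0.6096 + 0.9245 = 1.534 km/s.

Δv = 1530 m/s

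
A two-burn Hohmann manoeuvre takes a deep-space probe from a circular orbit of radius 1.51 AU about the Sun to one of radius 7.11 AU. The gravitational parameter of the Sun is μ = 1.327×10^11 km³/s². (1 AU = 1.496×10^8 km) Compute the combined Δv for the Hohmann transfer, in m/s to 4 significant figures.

In km: r₁ = 1.51 × 1.496×10^8 = 2.25896×10^8 km; r₂ = 7.11 × 1.496×10^8 = 1.063656×10^9 km.
The Hohmann ellipse has a_t = (r₁ + r₂)/2 = 6.44776×10^8 km.
Circular speed at r₁: v₁ = √(μ/r₁) = √(1.327×10^11/2.25896×10^8) = 24.237 km/s.
Transfer-orbit speed at r₁ (v² = μ(2/r − 1/a)): v_p = √[μ(2/r₁ − 1/a_t)] = 31.130 km/s.
First burn Δv₁ = |v_p − v₁| = 6.893 km/s.
Circular speed at r₂: v₂ = √(μ/r₂) = 11.1695 km/s.
Transfer-orbit speed at r₂: v_a = √[μ(2/r₂ − 1/a_t)] = 6.61127 km/s.
Second burn Δv₂ = |v₂ − v_a| = 4.558 km/s.
Total Δv = Δv₁ + Δv₂ = 11.45 km/s.

Δv = 11450 m/s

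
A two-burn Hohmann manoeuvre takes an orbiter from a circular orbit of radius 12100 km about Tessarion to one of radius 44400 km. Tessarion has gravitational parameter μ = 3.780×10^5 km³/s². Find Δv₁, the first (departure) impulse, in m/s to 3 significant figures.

Δv₁ = 1420 m/s

Semi-major axis of the transfer orbit: a_t = (12100 + 44400)/2 = 28250 km.
Circular speed at r = 12100 km: v_c = √(μ/r) = 5.589 km/s.
Vis-viva on the transfer ellipse at r = 12100 km gives v_t = √[μ(2/r − 1/a_t)] = 7.007 km/s.
Δv₁ = |v_t − v_c| = |7.007 − 5.589| = 1.418 km/s.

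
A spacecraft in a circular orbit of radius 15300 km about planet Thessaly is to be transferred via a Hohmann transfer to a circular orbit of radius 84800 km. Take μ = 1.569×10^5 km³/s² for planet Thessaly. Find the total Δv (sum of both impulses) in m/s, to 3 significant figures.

Transfer-ellipse semi-major axis a_t = (r₁ + r₂)/2 = (15300 + 84800)/2 = 50050 km.
Circular speed at r₁: v₁ = √(μ/r₁) = √(1.569×10^5/15300) = 3.202 km/s.
Transfer-orbit speed at r₁ (vis-viva equation): v_p = √[μ(2/r₁ − 1/a_t)] = 4.168 km/s.
First burn Δv₁ = |v_p − v₁| = 0.9660 km/s.
At r₂, v₂ = √(μ/r₂) = 1.36023 km/s.
Transfer-orbit speed at r₂: v_a = √[μ(2/r₂ − 1/a_t)] = 0.752068 km/s.
Second burn Δv₂ = |v₂ − v_a| = 0.6082 km/s.
Δv = Δv₁ + Δv₂ = 0.9660 + 0.6082 = 1.574 km/s.

Δv = 1570 m/s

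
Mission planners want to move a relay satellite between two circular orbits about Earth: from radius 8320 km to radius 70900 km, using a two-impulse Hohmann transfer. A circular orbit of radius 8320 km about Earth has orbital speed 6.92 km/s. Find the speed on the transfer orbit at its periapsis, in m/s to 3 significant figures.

From the circular-orbit relation v² = μ/r at r = 8320 km: μ = v²r = (6.92)² × 8320 = 3.98415×10^5 km³/s².
Transfer-ellipse semi-major axis a_t = (r₁ + r₂)/2 = (8320 + 70900)/2 = 39610 km.
At periapsis, r = 8320 km.
Vis-viva: v = √[μ(2/r − 1/a_t)] = √[3.98415×10^5 × (2/8320 − 1/39610)] = 9.258 km/s.

v = 9260 m/s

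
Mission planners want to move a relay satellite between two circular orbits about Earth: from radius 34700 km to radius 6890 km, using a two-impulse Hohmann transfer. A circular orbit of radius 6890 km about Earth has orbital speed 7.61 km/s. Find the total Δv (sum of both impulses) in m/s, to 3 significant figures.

From the circular-orbit relation v² = μ/r at r = 6890 km: μ = v²r = (7.61)² × 6890 = 3.99014×10^5 km³/s².
Semi-major axis of the transfer orbit: a_t = (34700 + 6890)/2 = 20795 km.
Circular speed at r₁: v₁ = √(μ/r₁) = √(3.99014×10^5/34700) = 3.391 km/s.
Transfer-orbit speed at r₁ (vis-viva): v_a = √[μ(2/r₁ − 1/a_t)] = 1.952 km/s.
First burn Δv₁ = |v_a − v₁| = 1.439 km/s.
Circular speed at r₂: v₂ = √(μ/r₂) = 7.610 km/s.
Transfer-orbit speed at r₂: v_p = √[μ(2/r₂ − 1/a_t)] = 9.830 km/s.
Second burn Δv₂ = |v₂ − v_p| = 2.220 km/s.
Δv = Δv₁ + Δv₂ = 1.439 + 2.220 = 3.659 km/s.

Δv = 3660 m/s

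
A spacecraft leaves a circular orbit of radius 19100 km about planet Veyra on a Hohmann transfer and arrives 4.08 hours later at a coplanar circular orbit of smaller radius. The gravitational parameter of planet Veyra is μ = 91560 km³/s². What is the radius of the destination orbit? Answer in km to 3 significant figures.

r₂ = 6100 km

Transfer time t = 4.08 hours = 14688 s, and t = π√(a_t³/μ).
So a_t = (μ t²/π²)^(1/3) = (91560 × (14688)² / π²)^(1/3) = 12602 km.
Since a_t = (r₁ + r₂)/2, r₂ = 2a_t − r₁ = 2×12602 − 19100 = 6104 km.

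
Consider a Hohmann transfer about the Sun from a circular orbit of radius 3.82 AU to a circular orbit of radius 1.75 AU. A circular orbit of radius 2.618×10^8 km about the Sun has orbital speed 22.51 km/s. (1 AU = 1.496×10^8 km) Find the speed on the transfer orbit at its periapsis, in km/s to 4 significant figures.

From the circular-orbit relation v² = μ/r at r = 2.618×10^8 km: μ = v²r = (22.51)² × 2.618×10^8 = 1.32654×10^11 km³/s².
In km: r₁ = 3.82 × 1.496×10^8 = 5.71472×10^8 km; r₂ = 1.75 × 1.496×10^8 = 2.618×10^8 km.
Transfer-ellipse semi-major axis a_t = (r₁ + r₂)/2 = (5.71472×10^8 + 2.618×10^8)/2 = 4.16636×10^8 km.
The periapsis of the transfer ellipse is at r = 2.618×10^8 km.
Applying v² = μ(2/r − 1/a_t): v = 26.36 km/s.

v = 26.36 km/s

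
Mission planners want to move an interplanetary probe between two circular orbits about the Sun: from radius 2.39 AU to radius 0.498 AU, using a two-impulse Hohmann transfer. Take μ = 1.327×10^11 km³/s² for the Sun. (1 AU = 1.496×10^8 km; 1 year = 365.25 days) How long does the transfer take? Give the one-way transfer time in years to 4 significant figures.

In km: r₁ = 2.39 × 1.496×10^8 = 3.57544×10^8 km; r₂ = 0.498 × 1.496×10^8 = 7.45008×10^7 km.
Semi-major axis of the transfer orbit: a_t = (3.57544×10^8 + 7.45008×10^7)/2 = 2.160224×10^8 km.
Transfer time t = π√(a_t³/μ) = π√((2.160224×10^8)³ / 1.327×10^11) = 2.7382×10^7 s.
Converting: 2.7382×10^7 s ÷ 3.15576×10^7 s/year (365.25 × 86400) = 0.8677 years.

t = 0.8677 years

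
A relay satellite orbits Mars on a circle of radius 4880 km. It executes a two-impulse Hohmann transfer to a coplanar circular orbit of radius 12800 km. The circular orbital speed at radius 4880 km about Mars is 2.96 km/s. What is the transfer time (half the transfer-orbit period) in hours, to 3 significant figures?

From the circular-orbit relation v² = μ/r at r = 4880 km: μ = v²r = (2.96)² × 4880 = 42756.6 km³/s².
The Hohmann ellipse has a_t = (r₁ + r₂)/2 = 8840 km.
By Kepler's third law the transfer-orbit period is T = 2π√(a_t³/μ), so t = T/2 = 12630 s.
Converting: 12630 s ÷ 3600 s/hour = 3.51 hours.

t = 3.51 hours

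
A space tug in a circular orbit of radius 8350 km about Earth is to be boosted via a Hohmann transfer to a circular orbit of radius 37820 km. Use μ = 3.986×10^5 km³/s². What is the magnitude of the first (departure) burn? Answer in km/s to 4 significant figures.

The Hohmann ellipse has a_t = (r₁ + r₂)/2 = 23085 km.
Circular speed at r = 8350 km: v_c = √(μ/r) = 6.909 km/s.
Vis-viva on the transfer ellipse at r = 8350 km gives v_t = √[μ(2/r − 1/a_t)] = 8.843 km/s.
Δv₁ = |v_t − v_c| = |8.843 − 6.909| = 1.934 km/s.

Δv₁ = 1.934 km/s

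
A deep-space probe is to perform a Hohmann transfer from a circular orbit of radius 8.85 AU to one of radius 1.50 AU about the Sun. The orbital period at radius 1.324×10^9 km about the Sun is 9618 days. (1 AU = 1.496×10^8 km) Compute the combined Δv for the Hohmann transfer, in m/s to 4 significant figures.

Δv = 12100 m/s

From Kepler's third law T² = 4π²r³/μ at r = 1.324×10^9 km, T = 9618 days = 9618 × 86400 s = 8.309952×10^8 s: μ = 4π²r³/T² = 1.32686×10^11 km³/s².
In km: r₁ = 8.85 × 1.496×10^8 = 1.32396×10^9 km; r₂ = 1.50 × 1.496×10^8 = 2.244×10^8 km.
Semi-major axis of the transfer orbit: a_t = (1.32396×10^9 + 2.244×10^8)/2 = 7.7418×10^8 km.
At r₁ the circular-orbit speed is v₁ = √(μ/r₁) = 10.011 km/s.
On the transfer ellipse at r₁, vis-viva gives v_a = √[μ(2/r₁ − 1/a_t)] = 5.3897 km/s.
First burn Δv₁ = |v_a − v₁| = 4.621 km/s.
At r₂, v₂ = √(μ/r₂) = 24.3165 km/s.
Transfer-orbit speed at r₂: v_p = √[μ(2/r₂ − 1/a_t)] = 31.7994 km/s.
Second burn Δv₂ = |v₂ − v_p| = 7.483 km/s.
Total Δv = Δv₁ + Δv₂ = 12.10 km/s.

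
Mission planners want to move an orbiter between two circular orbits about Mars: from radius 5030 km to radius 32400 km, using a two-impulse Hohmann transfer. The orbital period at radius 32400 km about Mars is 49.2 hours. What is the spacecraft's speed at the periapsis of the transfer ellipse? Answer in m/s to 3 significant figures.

v = 3840 m/s

From Kepler's third law T² = 4π²r³/μ at r = 32400 km, T = 49.2 hours = 49.2 × 3600 s = 1.7712×10^5 s: μ = 4π²r³/T² = 42801.6 km³/s².
Transfer-ellipse semi-major axis a_t = (r₁ + r₂)/2 = (5030 + 32400)/2 = 18715 km.
The periapsis of the transfer ellipse is at r = 5030 km.
From the vis-viva equation, v = √[μ(2/r − 1/a_t)] = 3.838 km/s.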